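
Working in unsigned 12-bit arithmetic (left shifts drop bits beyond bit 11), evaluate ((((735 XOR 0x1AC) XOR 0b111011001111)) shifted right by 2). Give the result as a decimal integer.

879

735 = 001011011111
0x1AC = 000110101100
→ XOR → 001101110011 = 883
0b111011001111 = 111011001111
→ XOR → 110110111100 = 3516
→ shifted right by 2 → 001101101111 = 879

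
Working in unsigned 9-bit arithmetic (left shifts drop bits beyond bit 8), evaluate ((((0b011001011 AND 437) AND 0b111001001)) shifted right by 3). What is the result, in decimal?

0b011001011 = 011001011
437 = 110110101
→ AND → 010000001 = 129
0b111001001 = 111001001
→ AND → 010000001 = 129
→ shifted right by 3 → 000010000 = 16

16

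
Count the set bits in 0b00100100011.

4

n = 100100011
Count the 1s: 1 + 1 + 1 + 1 = 4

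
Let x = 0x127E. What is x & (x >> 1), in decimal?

x = 1001001111110 = 4734
x>>1 = 0100100111111
AND  = 0000000111110 = 62
(x & (x >> 1) has a 1 wherever x has two consecutive 1 bits.)

62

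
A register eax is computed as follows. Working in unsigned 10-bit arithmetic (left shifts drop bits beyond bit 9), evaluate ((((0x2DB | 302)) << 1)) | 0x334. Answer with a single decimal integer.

1022

0x2DB = 1011011011
302 = 0100101110
→ | → 1111111111 = 1023
→ << 1 (mod 2^10) → 1111111110 = 1022
0x334 = 1100110100
→ | → 1111111110 = 1022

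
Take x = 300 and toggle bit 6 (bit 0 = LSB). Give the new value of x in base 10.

364

x = 0100101100
bit 6 is currently 0; toggle it via x ^ (1 << 6) = x ^ 64
→ 0101101100 = 364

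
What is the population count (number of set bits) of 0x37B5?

10

0x37B5 = 11011110110101
Count the 1s: 1 + 1 + 1 + 1 + 1 + 1 + 1 + 1 + 1 + 1 = 10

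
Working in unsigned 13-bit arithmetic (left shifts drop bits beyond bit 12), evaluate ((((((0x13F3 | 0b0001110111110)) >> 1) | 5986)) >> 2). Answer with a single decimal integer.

2047

0x13F3 = 1001111110011
0b0001110111110 = 0001110111110
→ | → 1001111111111 = 5119
→ >> 1 → 0100111111111 = 2559
5986 = 1011101100010
→ | → 1111111111111 = 8191
→ >> 2 → 0011111111111 = 2047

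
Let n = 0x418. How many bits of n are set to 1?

3

0x418 = 10000011000
Count the 1s: 1 + 1 + 1 = 3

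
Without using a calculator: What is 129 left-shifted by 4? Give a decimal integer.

129 = 000010000001
shift left by 4 → 100000010000 = 2064
(equivalently, 129 × 2^4 = 129 × 16)

2064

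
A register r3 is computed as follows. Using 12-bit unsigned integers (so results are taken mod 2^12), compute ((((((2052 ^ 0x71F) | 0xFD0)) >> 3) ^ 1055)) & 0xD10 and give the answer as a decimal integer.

2052 = 100000000100
0x71F = 011100011111
→ ^ → 111100011011 = 3867
0xFD0 = 111111010000
→ | → 111111011011 = 4059
→ >> 3 → 000111111011 = 507
1055 = 010000011111
→ ^ → 010111100100 = 1508
0xD10 = 110100010000
→ & → 010100000000 = 1280

1280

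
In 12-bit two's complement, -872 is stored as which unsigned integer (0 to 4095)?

3224

872 in 12 bits: 001101101000
Invert: 110010010111
Add 1:  110010011000 = 3224
(Check: 2^12 - 872 = 4096 - 872 = 3224.)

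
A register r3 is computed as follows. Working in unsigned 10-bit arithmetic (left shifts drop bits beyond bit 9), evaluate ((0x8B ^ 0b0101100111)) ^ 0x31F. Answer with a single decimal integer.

755

0x8B = 0010001011
0b0101100111 = 0101100111
→ ^ → 0111101100 = 492
0x31F = 1100011111
→ ^ → 1011110011 = 755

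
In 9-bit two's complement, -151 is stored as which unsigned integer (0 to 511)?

151 in 9 bits: 010010111
Invert: 101101000
Add 1:  101101001 = 361
(Check: 2^9 - 151 = 512 - 151 = 361.)

361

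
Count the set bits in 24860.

6

24860 = 110000100011100
Count the 1s: 1 + 1 + 1 + 1 + 1 + 1 = 6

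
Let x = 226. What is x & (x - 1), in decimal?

x = 11100010 = 226
x - 1 = 11100001
AND   = 11100000 = 224
(x & (x - 1) clears the lowest set bit of x.)

224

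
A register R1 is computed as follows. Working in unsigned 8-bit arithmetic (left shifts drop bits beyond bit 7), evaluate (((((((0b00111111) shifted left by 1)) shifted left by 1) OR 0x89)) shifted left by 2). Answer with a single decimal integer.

244

0b00111111 = 00111111
→ shifted left by 1 (mod 2^8) → 01111110 = 126
→ shifted left by 1 (mod 2^8) → 11111100 = 252
0x89 = 10001001
→ OR → 11111101 = 253
→ shifted left by 2 (mod 2^8) → 11110100 = 244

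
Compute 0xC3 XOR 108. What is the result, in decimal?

175

0xC3 = 11000011
108 = 01101100
XOR → 10101111 = 175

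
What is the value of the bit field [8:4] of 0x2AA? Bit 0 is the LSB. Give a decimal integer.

10

v = 1010101010
Shift right by 4: 101010
Mask low 5 bits: 01010 = 10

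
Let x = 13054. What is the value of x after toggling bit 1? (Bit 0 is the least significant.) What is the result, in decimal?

13052

x = 11001011111110
bit 1 is currently 1; toggle it via x ^ (1 << 1) = x ^ 2
→ 11001011111100 = 13052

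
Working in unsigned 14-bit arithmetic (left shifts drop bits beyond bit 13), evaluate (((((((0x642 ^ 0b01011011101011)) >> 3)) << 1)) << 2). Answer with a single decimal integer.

0x642 = 00011001000010
0b01011011101011 = 01011011101011
→ ^ → 01000010101001 = 4265
→ >> 3 → 00001000010101 = 533
→ << 1 (mod 2^14) → 00010000101010 = 1066
→ << 2 (mod 2^14) → 01000010101000 = 4264

4264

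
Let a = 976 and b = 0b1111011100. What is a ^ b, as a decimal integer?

976 = 1111010000
b = 1111011100
XOR → 0000001100 = 12

12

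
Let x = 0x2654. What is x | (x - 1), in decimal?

x = 10011001010100 = 9812
x - 1 = 10011001010011
OR    = 10011001010111 = 9815
(x | (x - 1) sets all bits below the lowest set bit.)

9815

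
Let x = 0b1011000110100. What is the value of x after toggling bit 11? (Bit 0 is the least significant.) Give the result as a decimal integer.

x = 1011000110100
bit 11 is currently 0; toggle it via x ^ (1 << 11) = x ^ 2048
→ 1111000110100 = 7732

7732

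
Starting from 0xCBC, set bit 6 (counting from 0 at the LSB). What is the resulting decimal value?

x = 0110010111100
bit 6 is currently 0; set it via x | (1 << 6) = x | 64
→ 0110011111100 = 3324

3324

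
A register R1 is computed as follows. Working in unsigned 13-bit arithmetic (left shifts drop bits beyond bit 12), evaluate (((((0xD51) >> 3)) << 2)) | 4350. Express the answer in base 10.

0xD51 = 0110101010001
→ >> 3 → 0000110101010 = 426
→ << 2 (mod 2^13) → 0011010101000 = 1704
4350 = 1000011111110
→ | → 1011011111110 = 5886

5886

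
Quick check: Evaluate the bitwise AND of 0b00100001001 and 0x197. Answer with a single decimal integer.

a = 100001001
0x197 = 110010111
AND → 100000001 = 257

257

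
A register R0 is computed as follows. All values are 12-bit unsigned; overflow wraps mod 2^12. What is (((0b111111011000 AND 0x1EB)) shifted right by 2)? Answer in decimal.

114

0b111111011000 = 111111011000
0x1EB = 000111101011
→ AND → 000111001000 = 456
→ shifted right by 2 → 000001110010 = 114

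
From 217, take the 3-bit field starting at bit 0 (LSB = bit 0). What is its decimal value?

1

v = 0011011001
Shift right by 0: 0011011001
Mask low 3 bits: 001 = 1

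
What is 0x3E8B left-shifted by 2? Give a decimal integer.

0x3E8B = 0011111010001011
shift left by 2 → 1111101000101100 = 64044
(equivalently, 16011 × 2^2 = 16011 × 4)

64044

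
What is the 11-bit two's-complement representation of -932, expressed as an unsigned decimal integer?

932 in 11 bits: 01110100100
Invert: 10001011011
Add 1:  10001011100 = 1116
(Check: 2^11 - 932 = 2048 - 932 = 1116.)

1116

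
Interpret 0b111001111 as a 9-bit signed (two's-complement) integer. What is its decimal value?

pattern = 111001111 (MSB is 1 ⇒ negative)
Invert: 000110000, add 1 → 000110001 = 49, so the value is -49.
(Equivalently: 463 - 2^9 = 463 - 512 = -49.)

-49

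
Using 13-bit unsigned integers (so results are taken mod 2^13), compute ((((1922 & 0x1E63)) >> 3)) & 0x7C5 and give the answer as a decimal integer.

1922 = 0011110000010
0x1E63 = 1111001100011
→ & → 0011000000010 = 1538
→ >> 3 → 0000011000000 = 192
0x7C5 = 0011111000101
→ & → 0000011000000 = 192

192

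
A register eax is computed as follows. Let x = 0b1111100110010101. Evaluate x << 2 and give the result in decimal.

x = 001111100110010101
shift left by 2 → 111110011001010100 = 255572
(equivalently, 63893 × 2^2 = 63893 × 4)

255572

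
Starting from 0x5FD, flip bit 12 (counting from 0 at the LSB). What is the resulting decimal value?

x = 000010111111101
bit 12 is currently 0; toggle it via x ^ (1 << 12) = x ^ 4096
→ 001010111111101 = 5629

5629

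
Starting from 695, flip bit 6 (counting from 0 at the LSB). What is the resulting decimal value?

x = 1010110111
bit 6 is currently 0; toggle it via x ^ (1 << 6) = x ^ 64
→ 1011110111 = 759

759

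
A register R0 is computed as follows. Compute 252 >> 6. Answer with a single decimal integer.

3

252 = 11111100
shift right by 6 → 00000011 = 3
(equivalently, floor(252 / 64))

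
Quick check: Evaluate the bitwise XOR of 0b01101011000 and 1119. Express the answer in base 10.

1799

a = 01101011000
1119 = 10001011111
XOR → 11100000111 = 1799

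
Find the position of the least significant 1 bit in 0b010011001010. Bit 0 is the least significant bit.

0b010011001010 = 10011001010
Trailing zeros: 1, so the lowest set bit is bit 1 (value 2).

1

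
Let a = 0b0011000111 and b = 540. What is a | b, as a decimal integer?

a = 0011000111
540 = 1000011100
 OR → 1011011111 = 735

735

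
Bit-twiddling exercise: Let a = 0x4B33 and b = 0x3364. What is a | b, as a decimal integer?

0x4B33 = 100101100110011
0x3364 = 011001101100100
 OR → 111101101110111 = 31607

31607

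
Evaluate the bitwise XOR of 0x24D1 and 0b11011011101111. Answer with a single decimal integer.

0x24D1 = 10010011010001
b = 11011011101111
XOR → 01001000111110 = 4670

4670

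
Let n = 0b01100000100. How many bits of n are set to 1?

3

n = 1100000100
Count the 1s: 1 + 1 + 1 = 3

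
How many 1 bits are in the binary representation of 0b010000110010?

4

n = 10000110010
Count the 1s: 1 + 1 + 1 + 1 = 4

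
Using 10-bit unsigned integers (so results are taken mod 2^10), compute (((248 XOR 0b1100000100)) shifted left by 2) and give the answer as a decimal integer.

248 = 0011111000
0b1100000100 = 1100000100
→ XOR → 1111111100 = 1020
→ shifted left by 2 (mod 2^10) → 1111110000 = 1008

1008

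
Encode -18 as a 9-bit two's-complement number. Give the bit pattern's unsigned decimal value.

494

18 in 9 bits: 000010010
Invert: 111101101
Add 1:  111101110 = 494
(Check: 2^9 - 18 = 512 - 18 = 494.)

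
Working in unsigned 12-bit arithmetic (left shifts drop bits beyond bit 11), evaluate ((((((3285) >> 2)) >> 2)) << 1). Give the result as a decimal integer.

410

3285 = 110011010101
→ >> 2 → 001100110101 = 821
→ >> 2 → 000011001101 = 205
→ << 1 (mod 2^12) → 000110011010 = 410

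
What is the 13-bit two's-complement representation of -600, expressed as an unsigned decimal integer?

7592

600 in 13 bits: 0001001011000
Invert: 1110110100111
Add 1:  1110110101000 = 7592
(Check: 2^13 - 600 = 8192 - 600 = 7592.)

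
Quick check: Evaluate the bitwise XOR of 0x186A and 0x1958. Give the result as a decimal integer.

306

0x186A = 1100001101010
0x1958 = 1100101011000
XOR → 0000100110010 = 306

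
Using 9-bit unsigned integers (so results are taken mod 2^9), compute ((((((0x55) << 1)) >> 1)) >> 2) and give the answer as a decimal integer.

21

0x55 = 001010101
→ << 1 (mod 2^9) → 010101010 = 170
→ >> 1 → 001010101 = 85
→ >> 2 → 000010101 = 21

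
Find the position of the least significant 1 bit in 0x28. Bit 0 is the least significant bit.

3

0x28 = 101000
Trailing zeros: 3, so the lowest set bit is bit 3 (value 8).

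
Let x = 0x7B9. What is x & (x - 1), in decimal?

x = 11110111001 = 1977
x - 1 = 11110111000
AND   = 11110111000 = 1976
(x & (x - 1) clears the lowest set bit of x.)

1976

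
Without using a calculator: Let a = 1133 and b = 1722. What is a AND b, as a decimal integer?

1133 = 10001101101
1722 = 11010111010
AND → 10000101000 = 1064

1064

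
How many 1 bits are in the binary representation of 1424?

1424 = 10110010000
Count the 1s: 1 + 1 + 1 + 1 = 4

4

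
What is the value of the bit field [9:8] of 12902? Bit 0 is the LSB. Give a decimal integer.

2

v = 11001001100110
Shift right by 8: 110010
Mask low 2 bits: 10 = 2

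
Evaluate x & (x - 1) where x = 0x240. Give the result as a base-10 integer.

512

x = 1001000000 = 576
x - 1 = 1000111111
AND   = 1000000000 = 512
(x & (x - 1) clears the lowest set bit of x.)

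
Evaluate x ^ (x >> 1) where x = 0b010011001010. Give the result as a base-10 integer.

1711

x = 10011001010 = 1226
x>>1 = 01001100101
XOR  = 11010101111 = 1711
(x ^ (x >> 1) gives the standard binary-reflected Gray code of x.)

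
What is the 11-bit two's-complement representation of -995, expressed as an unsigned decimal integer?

995 in 11 bits: 01111100011
Invert: 10000011100
Add 1:  10000011101 = 1053
(Check: 2^11 - 995 = 2048 - 995 = 1053.)

1053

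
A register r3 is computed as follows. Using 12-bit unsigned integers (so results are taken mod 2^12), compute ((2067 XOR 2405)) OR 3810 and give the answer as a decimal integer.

2067 = 100000010011
2405 = 100101100101
→ XOR → 000101110110 = 374
3810 = 111011100010
→ OR → 111111110110 = 4086

4086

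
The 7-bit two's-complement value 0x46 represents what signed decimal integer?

-58

pattern = 1000110 (MSB is 1 ⇒ negative)
Invert: 0111001, add 1 → 0111010 = 58, so the value is -58.
(Equivalently: 70 - 2^7 = 70 - 128 = -58.)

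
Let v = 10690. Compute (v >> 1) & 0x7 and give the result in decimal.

v = 10100111000010
Shift right by 1: 1010011100001
Mask low 3 bits: 001 = 1

1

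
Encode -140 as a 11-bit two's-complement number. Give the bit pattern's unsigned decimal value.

1908

140 in 11 bits: 00010001100
Invert: 11101110011
Add 1:  11101110100 = 1908
(Check: 2^11 - 140 = 2048 - 140 = 1908.)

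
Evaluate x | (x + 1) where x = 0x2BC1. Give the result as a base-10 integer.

11203

x = 10101111000001 = 11201
x + 1 = 10101111000010
OR    = 10101111000011 = 11203
(x | (x + 1) sets the lowest cleared bit.)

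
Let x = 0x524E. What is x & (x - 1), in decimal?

x = 101001001001110 = 21070
x - 1 = 101001001001101
AND   = 101001001001100 = 21068
(x & (x - 1) clears the lowest set bit of x.)

21068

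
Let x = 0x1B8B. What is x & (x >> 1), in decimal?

x = 1101110001011 = 7051
x>>1 = 0110111000101
AND  = 0100110000001 = 2433
(x & (x >> 1) has a 1 wherever x has two consecutive 1 bits.)

2433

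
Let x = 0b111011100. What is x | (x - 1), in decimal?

x = 111011100 = 476
x - 1 = 111011011
OR    = 111011111 = 479
(x | (x - 1) sets all bits below the lowest set bit.)

479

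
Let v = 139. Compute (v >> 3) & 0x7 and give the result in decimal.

1

v = 10001011
Shift right by 3: 10001
Mask low 3 bits: 001 = 1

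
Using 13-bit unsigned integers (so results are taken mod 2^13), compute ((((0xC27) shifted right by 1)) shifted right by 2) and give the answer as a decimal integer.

388

0xC27 = 0110000100111
→ shifted right by 1 → 0011000010011 = 1555
→ shifted right by 2 → 0000110000100 = 388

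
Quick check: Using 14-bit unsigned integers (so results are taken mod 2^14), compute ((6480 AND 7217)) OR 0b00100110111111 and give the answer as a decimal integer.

6591

6480 = 01100101010000
7217 = 01110000110001
→ AND → 01100000010000 = 6160
0b00100110111111 = 00100110111111
→ OR → 01100110111111 = 6591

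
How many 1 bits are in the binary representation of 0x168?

0x168 = 101101000
Count the 1s: 1 + 1 + 1 + 1 = 4

4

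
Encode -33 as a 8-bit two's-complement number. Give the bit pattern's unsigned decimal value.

223

33 in 8 bits: 00100001
Invert: 11011110
Add 1:  11011111 = 223
(Check: 2^8 - 33 = 256 - 33 = 223.)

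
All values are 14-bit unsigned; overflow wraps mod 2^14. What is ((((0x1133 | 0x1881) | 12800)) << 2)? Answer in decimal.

0x1133 = 01000100110011
0x1881 = 01100010000001
→ | → 01100110110011 = 6579
12800 = 11001000000000
→ | → 11101110110011 = 15283
→ << 2 (mod 2^14) → 10111011001100 = 11980

11980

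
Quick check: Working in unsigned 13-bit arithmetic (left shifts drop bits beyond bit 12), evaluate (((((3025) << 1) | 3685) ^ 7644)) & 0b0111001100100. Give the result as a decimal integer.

544

3025 = 0101111010001
→ << 1 (mod 2^13) → 1011110100010 = 6050
3685 = 0111001100101
→ | → 1111111100111 = 8167
7644 = 1110111011100
→ ^ → 0001000111011 = 571
0b0111001100100 = 0111001100100
→ & → 0001000100000 = 544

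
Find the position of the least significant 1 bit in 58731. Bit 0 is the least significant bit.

58731 = 1110010101101011
Trailing zeros: 0, so the lowest set bit is bit 0 (value 1).

0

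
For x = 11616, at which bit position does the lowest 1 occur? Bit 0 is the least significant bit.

5

11616 = 10110101100000
Trailing zeros: 5, so the lowest set bit is bit 5 (value 32).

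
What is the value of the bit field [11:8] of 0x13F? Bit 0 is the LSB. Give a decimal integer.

v = 000100111111
Shift right by 8: 0001
Mask low 4 bits: 0001 = 1

1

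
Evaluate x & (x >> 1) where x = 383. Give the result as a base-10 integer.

x = 101111111 = 383
x>>1 = 010111111
AND  = 000111111 = 63
(x & (x >> 1) has a 1 wherever x has two consecutive 1 bits.)

63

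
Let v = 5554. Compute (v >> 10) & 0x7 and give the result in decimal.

5

v = 1010110110010
Shift right by 10: 101
Mask low 3 bits: 101 = 5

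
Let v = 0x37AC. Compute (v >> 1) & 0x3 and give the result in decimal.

v = 11011110101100
Shift right by 1: 1101111010110
Mask low 2 bits: 10 = 2

2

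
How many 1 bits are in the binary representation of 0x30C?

4

0x30C = 1100001100
Count the 1s: 1 + 1 + 1 + 1 = 4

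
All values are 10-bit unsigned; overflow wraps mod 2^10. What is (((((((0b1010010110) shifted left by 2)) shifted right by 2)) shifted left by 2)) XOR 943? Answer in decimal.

0b1010010110 = 1010010110
→ shifted left by 2 (mod 2^10) → 1001011000 = 600
→ shifted right by 2 → 0010010110 = 150
→ shifted left by 2 (mod 2^10) → 1001011000 = 600
943 = 1110101111
→ XOR → 0111110111 = 503

503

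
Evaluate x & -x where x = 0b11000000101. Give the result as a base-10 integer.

x = 11000000101 = 1541
-x (two's complement) = …00111111011
AND   = 00000000001 = 1
(x & -x isolates the lowest set bit of x.)

1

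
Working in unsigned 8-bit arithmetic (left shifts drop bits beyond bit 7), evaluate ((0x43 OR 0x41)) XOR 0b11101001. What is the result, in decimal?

170

0x43 = 01000011
0x41 = 01000001
→ OR → 01000011 = 67
0b11101001 = 11101001
→ XOR → 10101010 = 170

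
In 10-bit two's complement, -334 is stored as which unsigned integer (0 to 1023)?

690

334 in 10 bits: 0101001110
Invert: 1010110001
Add 1:  1010110010 = 690
(Check: 2^10 - 334 = 1024 - 334 = 690.)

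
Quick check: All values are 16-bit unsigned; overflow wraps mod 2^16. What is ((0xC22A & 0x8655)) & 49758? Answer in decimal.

33280

0xC22A = 1100001000101010
0x8655 = 1000011001010101
→ & → 1000001000000000 = 33280
49758 = 1100001001011110
→ & → 1000001000000000 = 33280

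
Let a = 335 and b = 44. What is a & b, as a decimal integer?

335 = 101001111
44 = 000101100
AND → 000001100 = 12

12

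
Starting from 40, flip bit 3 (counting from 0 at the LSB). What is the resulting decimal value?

x = 00101000
bit 3 is currently 1; toggle it via x ^ (1 << 3) = x ^ 8
→ 00100000 = 32

32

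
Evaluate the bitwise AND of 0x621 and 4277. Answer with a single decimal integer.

0x621 = 0011000100001
4277 = 1000010110101
AND → 0000000100001 = 33

33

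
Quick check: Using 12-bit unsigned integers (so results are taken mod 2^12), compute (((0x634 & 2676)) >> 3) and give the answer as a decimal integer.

0x634 = 011000110100
2676 = 101001110100
→ & → 001000110100 = 564
→ >> 3 → 000001000110 = 70

70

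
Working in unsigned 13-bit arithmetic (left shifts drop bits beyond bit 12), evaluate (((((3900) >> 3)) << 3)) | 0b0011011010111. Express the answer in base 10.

4095

3900 = 0111100111100
→ >> 3 → 0000111100111 = 487
→ << 3 (mod 2^13) → 0111100111000 = 3896
0b0011011010111 = 0011011010111
→ | → 0111111111111 = 4095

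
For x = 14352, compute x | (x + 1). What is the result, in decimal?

x = 11100000010000 = 14352
x + 1 = 11100000010001
OR    = 11100000010001 = 14353
(x | (x + 1) sets the lowest cleared bit.)

14353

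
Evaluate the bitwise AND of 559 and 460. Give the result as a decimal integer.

12

559 = 1000101111
460 = 0111001100
AND → 0000001100 = 12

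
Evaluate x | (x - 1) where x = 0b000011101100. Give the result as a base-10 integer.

x = 11101100 = 236
x - 1 = 11101011
OR    = 11101111 = 239
(x | (x - 1) sets all bits below the lowest set bit.)

239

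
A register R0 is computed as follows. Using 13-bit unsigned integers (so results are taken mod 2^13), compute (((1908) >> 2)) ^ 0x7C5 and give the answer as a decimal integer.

1908 = 0011101110100
→ >> 2 → 0000111011101 = 477
0x7C5 = 0011111000101
→ ^ → 0011000011000 = 1560

1560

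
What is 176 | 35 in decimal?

176 = 10110000
35 = 00100011
 OR → 10110011 = 179

179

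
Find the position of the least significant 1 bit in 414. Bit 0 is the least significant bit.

414 = 110011110
Trailing zeros: 1, so the lowest set bit is bit 1 (value 2).

1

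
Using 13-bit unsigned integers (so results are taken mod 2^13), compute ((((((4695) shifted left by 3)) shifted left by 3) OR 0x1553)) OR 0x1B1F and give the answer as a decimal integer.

8159

4695 = 1001001010111
→ shifted left by 3 (mod 2^13) → 1001010111000 = 4792
→ shifted left by 3 (mod 2^13) → 1010111000000 = 5568
0x1553 = 1010101010011
→ OR → 1010111010011 = 5587
0x1B1F = 1101100011111
→ OR → 1111111011111 = 8159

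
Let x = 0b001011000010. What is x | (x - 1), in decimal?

707

x = 1011000010 = 706
x - 1 = 1011000001
OR    = 1011000011 = 707
(x | (x - 1) sets all bits below the lowest set bit.)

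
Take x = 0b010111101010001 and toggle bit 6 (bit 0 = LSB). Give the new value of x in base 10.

12049

x = 010111101010001
bit 6 is currently 1; toggle it via x ^ (1 << 6) = x ^ 64
→ 010111100010001 = 12049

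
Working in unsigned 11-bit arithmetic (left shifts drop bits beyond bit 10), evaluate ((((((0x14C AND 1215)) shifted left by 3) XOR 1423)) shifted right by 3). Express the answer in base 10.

189

0x14C = 00101001100
1215 = 10010111111
→ AND → 00000001100 = 12
→ shifted left by 3 (mod 2^11) → 00001100000 = 96
1423 = 10110001111
→ XOR → 10111101111 = 1519
→ shifted right by 3 → 00010111101 = 189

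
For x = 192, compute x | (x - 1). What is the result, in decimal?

255

x = 11000000 = 192
x - 1 = 10111111
OR    = 11111111 = 255
(x | (x - 1) sets all bits below the lowest set bit.)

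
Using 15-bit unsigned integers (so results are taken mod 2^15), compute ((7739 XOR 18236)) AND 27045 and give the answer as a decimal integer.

7739 = 001111000111011
18236 = 100011100111100
→ XOR → 101100100000111 = 22791
27045 = 110100110100101
→ AND → 100100100000101 = 18693

18693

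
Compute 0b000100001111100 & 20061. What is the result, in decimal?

a = 000100001111100
20061 = 100111001011101
AND → 000100001011100 = 2140

2140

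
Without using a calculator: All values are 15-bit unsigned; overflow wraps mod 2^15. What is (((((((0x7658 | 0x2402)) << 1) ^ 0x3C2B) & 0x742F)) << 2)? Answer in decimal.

16444

0x7658 = 111011001011000
0x2402 = 010010000000010
→ | → 111011001011010 = 30298
→ << 1 (mod 2^15) → 110110010110100 = 27828
0x3C2B = 011110000101011
→ ^ → 101000010011111 = 20639
0x742F = 111010000101111
→ & → 101000000001111 = 20495
→ << 2 (mod 2^15) → 100000000111100 = 16444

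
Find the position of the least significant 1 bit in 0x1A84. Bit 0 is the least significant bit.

0x1A84 = 1101010000100
Trailing zeros: 2, so the lowest set bit is bit 2 (value 4).

2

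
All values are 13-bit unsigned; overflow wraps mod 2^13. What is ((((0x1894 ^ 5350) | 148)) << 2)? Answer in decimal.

5080

0x1894 = 1100010010100
5350 = 1010011100110
→ ^ → 0110001110010 = 3186
148 = 0000010010100
→ | → 0110011110110 = 3318
→ << 2 (mod 2^13) → 1001111011000 = 5080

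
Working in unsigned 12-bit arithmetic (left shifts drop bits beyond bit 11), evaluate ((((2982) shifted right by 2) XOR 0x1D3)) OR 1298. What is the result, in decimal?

2982 = 101110100110
→ shifted right by 2 → 001011101001 = 745
0x1D3 = 000111010011
→ XOR → 001100111010 = 826
1298 = 010100010010
→ OR → 011100111010 = 1850

1850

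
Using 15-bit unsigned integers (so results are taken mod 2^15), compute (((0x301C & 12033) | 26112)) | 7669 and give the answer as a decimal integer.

32757

0x301C = 011000000011100
12033 = 010111100000001
→ & → 010000000000000 = 8192
26112 = 110011000000000
→ | → 110011000000000 = 26112
7669 = 001110111110101
→ | → 111111111110101 = 32757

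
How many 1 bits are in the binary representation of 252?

6

252 = 11111100
Count the 1s: 1 + 1 + 1 + 1 + 1 + 1 = 6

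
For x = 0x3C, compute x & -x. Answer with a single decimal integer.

x = 111100 = 60
-x (two's complement) = …000100
AND   = 000100 = 4
(x & -x isolates the lowest set bit of x.)

4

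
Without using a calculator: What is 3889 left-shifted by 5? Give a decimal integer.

124448

3889 = 00000111100110001
shift left by 5 → 11110011000100000 = 124448
(equivalently, 3889 × 2^5 = 3889 × 32)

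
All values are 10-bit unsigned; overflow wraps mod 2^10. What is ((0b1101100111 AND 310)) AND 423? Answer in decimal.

294

0b1101100111 = 1101100111
310 = 0100110110
→ AND → 0100100110 = 294
423 = 0110100111
→ AND → 0100100110 = 294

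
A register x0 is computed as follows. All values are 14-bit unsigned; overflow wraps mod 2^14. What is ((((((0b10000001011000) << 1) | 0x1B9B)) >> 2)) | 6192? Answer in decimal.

0b10000001011000 = 10000001011000
→ << 1 (mod 2^14) → 00000010110000 = 176
0x1B9B = 01101110011011
→ | → 01101110111011 = 7099
→ >> 2 → 00011011101110 = 1774
6192 = 01100000110000
→ | → 01111011111110 = 7934

7934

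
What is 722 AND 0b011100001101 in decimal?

512

722 = 01011010010
b = 11100001101
AND → 01000000000 = 512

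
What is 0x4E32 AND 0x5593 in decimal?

17426

0x4E32 = 100111000110010
0x5593 = 101010110010011
AND → 100010000010010 = 17426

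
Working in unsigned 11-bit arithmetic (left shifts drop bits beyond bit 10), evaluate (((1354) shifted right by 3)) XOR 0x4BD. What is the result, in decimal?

1044

1354 = 10101001010
→ shifted right by 3 → 00010101001 = 169
0x4BD = 10010111101
→ XOR → 10000010100 = 1044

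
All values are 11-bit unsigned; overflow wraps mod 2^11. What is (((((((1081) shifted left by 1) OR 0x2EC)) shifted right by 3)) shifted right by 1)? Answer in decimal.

1081 = 10000111001
→ shifted left by 1 (mod 2^11) → 00001110010 = 114
0x2EC = 01011101100
→ OR → 01011111110 = 766
→ shifted right by 3 → 00001011111 = 95
→ shifted right by 1 → 00000101111 = 47

47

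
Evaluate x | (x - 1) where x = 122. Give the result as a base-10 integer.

123

x = 1111010 = 122
x - 1 = 1111001
OR    = 1111011 = 123
(x | (x - 1) sets all bits below the lowest set bit.)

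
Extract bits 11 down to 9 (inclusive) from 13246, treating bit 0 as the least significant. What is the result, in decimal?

1

v = 11001110111110
Shift right by 9: 11001
Mask low 3 bits: 001 = 1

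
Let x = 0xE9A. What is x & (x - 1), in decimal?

x = 111010011010 = 3738
x - 1 = 111010011001
AND   = 111010011000 = 3736
(x & (x - 1) clears the lowest set bit of x.)

3736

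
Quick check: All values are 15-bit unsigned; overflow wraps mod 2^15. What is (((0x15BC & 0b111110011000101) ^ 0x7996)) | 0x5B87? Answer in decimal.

32663

0x15BC = 001010110111100
0b111110011000101 = 111110011000101
→ & → 001010010000100 = 5252
0x7996 = 111100110010110
→ ^ → 110110100010010 = 27922
0x5B87 = 101101110000111
→ | → 111111110010111 = 32663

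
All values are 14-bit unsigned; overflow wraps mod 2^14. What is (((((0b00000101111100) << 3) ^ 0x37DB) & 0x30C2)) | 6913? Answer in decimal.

0b00000101111100 = 00000101111100
→ << 3 (mod 2^14) → 00101111100000 = 3040
0x37DB = 11011111011011
→ ^ → 11110000111011 = 15419
0x30C2 = 11000011000010
→ & → 11000000000010 = 12290
6913 = 01101100000001
→ | → 11101100000011 = 15107

15107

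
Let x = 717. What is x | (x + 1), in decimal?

719

x = 1011001101 = 717
x + 1 = 1011001110
OR    = 1011001111 = 719
(x | (x + 1) sets the lowest cleared bit.)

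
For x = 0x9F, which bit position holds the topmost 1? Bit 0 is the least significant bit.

0x9F = 10011111
The topmost 1 is at position 7 (since 2^7 = 128 ≤ 159 < 256).

7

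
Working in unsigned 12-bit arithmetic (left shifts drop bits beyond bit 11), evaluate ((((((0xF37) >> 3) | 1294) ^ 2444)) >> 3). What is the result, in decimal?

0xF37 = 111100110111
→ >> 3 → 000111100110 = 486
1294 = 010100001110
→ | → 010111101110 = 1518
2444 = 100110001100
→ ^ → 110001100010 = 3170
→ >> 3 → 000110001100 = 396

396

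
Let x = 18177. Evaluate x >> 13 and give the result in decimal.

18177 = 100011100000001
shift right by 13 → 000000000000010 = 2
(equivalently, floor(18177 / 8192))

2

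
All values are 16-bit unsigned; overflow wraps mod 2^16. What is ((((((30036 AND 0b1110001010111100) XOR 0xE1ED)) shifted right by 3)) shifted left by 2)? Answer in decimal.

30036 = 0111010101010100
0b1110001010111100 = 1110001010111100
→ AND → 0110000000010100 = 24596
0xE1ED = 1110000111101101
→ XOR → 1000000111111001 = 33273
→ shifted right by 3 → 0001000000111111 = 4159
→ shifted left by 2 (mod 2^16) → 0100000011111100 = 16636

16636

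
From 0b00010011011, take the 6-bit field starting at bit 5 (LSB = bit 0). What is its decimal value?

4

v = 00010011011
Shift right by 5: 000100
Mask low 6 bits: 000100 = 4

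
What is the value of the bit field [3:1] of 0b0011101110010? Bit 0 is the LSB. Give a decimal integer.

v = 0011101110010
Shift right by 1: 001110111001
Mask low 3 bits: 001 = 1

1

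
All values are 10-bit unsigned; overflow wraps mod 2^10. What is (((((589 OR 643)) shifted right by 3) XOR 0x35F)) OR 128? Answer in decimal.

589 = 1001001101
643 = 1010000011
→ OR → 1011001111 = 719
→ shifted right by 3 → 0001011001 = 89
0x35F = 1101011111
→ XOR → 1100000110 = 774
128 = 0010000000
→ OR → 1110000110 = 902

902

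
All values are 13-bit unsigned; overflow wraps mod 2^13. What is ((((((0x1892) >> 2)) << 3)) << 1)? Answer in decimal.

0x1892 = 1100010010010
→ >> 2 → 0011000100100 = 1572
→ << 3 (mod 2^13) → 1000100100000 = 4384
→ << 1 (mod 2^13) → 0001001000000 = 576

576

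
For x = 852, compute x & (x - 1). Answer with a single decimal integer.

x = 1101010100 = 852
x - 1 = 1101010011
AND   = 1101010000 = 848
(x & (x - 1) clears the lowest set bit of x.)

848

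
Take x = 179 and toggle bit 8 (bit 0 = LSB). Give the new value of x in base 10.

x = 0010110011
bit 8 is currently 0; toggle it via x ^ (1 << 8) = x ^ 256
→ 0110110011 = 435

435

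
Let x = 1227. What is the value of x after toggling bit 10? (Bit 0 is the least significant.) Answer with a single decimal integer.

203

x = 010011001011
bit 10 is currently 1; toggle it via x ^ (1 << 10) = x ^ 1024
→ 000011001011 = 203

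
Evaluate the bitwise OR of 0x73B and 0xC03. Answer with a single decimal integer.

0x73B = 011100111011
0xC03 = 110000000011
 OR → 111100111011 = 3899

3899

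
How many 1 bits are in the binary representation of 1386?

6

1386 = 10101101010
Count the 1s: 1 + 1 + 1 + 1 + 1 + 1 = 6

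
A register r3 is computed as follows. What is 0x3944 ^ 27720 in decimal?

21772

0x3944 = 011100101000100
27720 = 110110001001000
XOR → 101010100001100 = 21772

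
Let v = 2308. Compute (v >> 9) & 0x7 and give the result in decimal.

v = 100100000100
Shift right by 9: 100
Mask low 3 bits: 100 = 4

4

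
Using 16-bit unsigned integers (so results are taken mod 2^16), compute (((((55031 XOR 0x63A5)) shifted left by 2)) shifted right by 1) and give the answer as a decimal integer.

55031 = 1101011011110111
0x63A5 = 0110001110100101
→ XOR → 1011010101010010 = 46418
→ shifted left by 2 (mod 2^16) → 1101010101001000 = 54600
→ shifted right by 1 → 0110101010100100 = 27300

27300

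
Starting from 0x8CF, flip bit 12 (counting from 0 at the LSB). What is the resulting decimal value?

x = 00100011001111
bit 12 is currently 0; toggle it via x ^ (1 << 12) = x ^ 4096
→ 01100011001111 = 6351

6351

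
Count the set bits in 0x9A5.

6

0x9A5 = 100110100101
Count the 1s: 1 + 1 + 1 + 1 + 1 + 1 = 6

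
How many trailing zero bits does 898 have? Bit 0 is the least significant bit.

898 = 1110000010
Trailing zeros: 1, so the lowest set bit is bit 1 (value 2).

1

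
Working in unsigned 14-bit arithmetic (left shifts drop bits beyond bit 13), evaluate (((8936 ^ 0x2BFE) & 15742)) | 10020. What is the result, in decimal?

8936 = 10001011101000
0x2BFE = 10101111111110
→ ^ → 00100100010110 = 2326
15742 = 11110101111110
→ & → 00100100010110 = 2326
10020 = 10011100100100
→ | → 10111100110110 = 12086

12086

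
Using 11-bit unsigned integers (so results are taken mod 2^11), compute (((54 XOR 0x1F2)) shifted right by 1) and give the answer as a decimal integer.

54 = 00000110110
0x1F2 = 00111110010
→ XOR → 00111000100 = 452
→ shifted right by 1 → 00011100010 = 226

226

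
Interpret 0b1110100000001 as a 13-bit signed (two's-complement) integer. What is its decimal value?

-767

pattern = 1110100000001 (MSB is 1 ⇒ negative)
Invert: 0001011111110, add 1 → 0001011111111 = 767, so the value is -767.
(Equivalently: 7425 - 2^13 = 7425 - 8192 = -767.)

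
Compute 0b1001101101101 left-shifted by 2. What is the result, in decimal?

19892

x = 001001101101101
shift left by 2 → 100110110110100 = 19892
(equivalently, 4973 × 2^2 = 4973 × 4)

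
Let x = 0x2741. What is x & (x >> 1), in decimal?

768

x = 10011101000001 = 10049
x>>1 = 01001110100000
AND  = 00001100000000 = 768
(x & (x >> 1) has a 1 wherever x has two consecutive 1 bits.)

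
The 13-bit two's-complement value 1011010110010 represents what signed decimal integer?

-2382

pattern = 1011010110010 (MSB is 1 ⇒ negative)
Invert: 0100101001101, add 1 → 0100101001110 = 2382, so the value is -2382.
(Equivalently: 5810 - 2^13 = 5810 - 8192 = -2382.)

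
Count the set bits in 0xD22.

0xD22 = 110100100010
Count the 1s: 1 + 1 + 1 + 1 + 1 = 5

5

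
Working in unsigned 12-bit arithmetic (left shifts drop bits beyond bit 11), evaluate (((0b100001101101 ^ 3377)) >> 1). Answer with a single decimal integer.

0b100001101101 = 100001101101
3377 = 110100110001
→ ^ → 010101011100 = 1372
→ >> 1 → 001010101110 = 686

686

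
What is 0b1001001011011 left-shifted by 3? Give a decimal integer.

x = 0001001001011011
shift left by 3 → 1001001011011000 = 37592
(equivalently, 4699 × 2^3 = 4699 × 8)

37592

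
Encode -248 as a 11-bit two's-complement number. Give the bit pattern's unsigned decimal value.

248 in 11 bits: 00011111000
Invert: 11100000111
Add 1:  11100001000 = 1800
(Check: 2^11 - 248 = 2048 - 248 = 1800.)

1800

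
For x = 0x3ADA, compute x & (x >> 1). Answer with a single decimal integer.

6216

x = 11101011011010 = 15066
x>>1 = 01110101101101
AND  = 01100001001000 = 6216
(x & (x >> 1) has a 1 wherever x has two consecutive 1 bits.)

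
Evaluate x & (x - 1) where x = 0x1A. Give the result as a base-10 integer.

24

x = 11010 = 26
x - 1 = 11001
AND   = 11000 = 24
(x & (x - 1) clears the lowest set bit of x.)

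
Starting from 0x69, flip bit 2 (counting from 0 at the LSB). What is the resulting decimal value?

x = 001101001
bit 2 is currently 0; toggle it via x ^ (1 << 2) = x ^ 4
→ 001101101 = 109

109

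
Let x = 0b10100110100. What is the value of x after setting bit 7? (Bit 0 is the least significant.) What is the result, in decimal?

1460

x = 10100110100
bit 7 is currently 0; set it via x | (1 << 7) = x | 128
→ 10110110100 = 1460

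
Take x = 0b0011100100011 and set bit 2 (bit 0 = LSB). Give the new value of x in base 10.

x = 0011100100011
bit 2 is currently 0; set it via x | (1 << 2) = x | 4
→ 0011100100111 = 1831

1831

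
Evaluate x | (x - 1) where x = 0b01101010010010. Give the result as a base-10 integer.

x = 1101010010010 = 6802
x - 1 = 1101010010001
OR    = 1101010010011 = 6803
(x | (x - 1) sets all bits below the lowest set bit.)

6803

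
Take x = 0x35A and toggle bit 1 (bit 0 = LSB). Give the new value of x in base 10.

856

x = 01101011010
bit 1 is currently 1; toggle it via x ^ (1 << 1) = x ^ 2
→ 01101011000 = 856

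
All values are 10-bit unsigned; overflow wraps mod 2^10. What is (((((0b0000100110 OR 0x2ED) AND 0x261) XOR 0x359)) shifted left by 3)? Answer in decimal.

448

0b0000100110 = 0000100110
0x2ED = 1011101101
→ OR → 1011101111 = 751
0x261 = 1001100001
→ AND → 1001100001 = 609
0x359 = 1101011001
→ XOR → 0100111000 = 312
→ shifted left by 3 (mod 2^10) → 0111000000 = 448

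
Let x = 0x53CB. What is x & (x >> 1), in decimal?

x = 101001111001011 = 21451
x>>1 = 010100111100101
AND  = 000000111000001 = 449
(x & (x >> 1) has a 1 wherever x has two consecutive 1 bits.)

449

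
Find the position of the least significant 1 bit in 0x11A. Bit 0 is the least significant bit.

1

0x11A = 100011010
Trailing zeros: 1, so the lowest set bit is bit 1 (value 2).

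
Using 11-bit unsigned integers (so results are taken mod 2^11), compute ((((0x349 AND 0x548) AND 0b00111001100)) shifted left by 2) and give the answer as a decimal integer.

0x349 = 01101001001
0x548 = 10101001000
→ AND → 00101001000 = 328
0b00111001100 = 00111001100
→ AND → 00101001000 = 328
→ shifted left by 2 (mod 2^11) → 10100100000 = 1312

1312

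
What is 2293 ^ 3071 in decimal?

2293 = 100011110101
3071 = 101111111111
XOR → 001100001010 = 778

778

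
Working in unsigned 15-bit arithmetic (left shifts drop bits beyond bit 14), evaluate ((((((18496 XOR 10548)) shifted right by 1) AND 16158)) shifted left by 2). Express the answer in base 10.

16488

18496 = 100100001000000
10548 = 010100100110100
→ XOR → 110000101110100 = 24948
→ shifted right by 1 → 011000010111010 = 12474
16158 = 011111100011110
→ AND → 011000000011010 = 12314
→ shifted left by 2 (mod 2^15) → 100000001101000 = 16488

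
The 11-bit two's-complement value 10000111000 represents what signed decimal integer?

pattern = 10000111000 (MSB is 1 ⇒ negative)
Invert: 01111000111, add 1 → 01111001000 = 968, so the value is -968.
(Equivalently: 1080 - 2^11 = 1080 - 2048 = -968.)

-968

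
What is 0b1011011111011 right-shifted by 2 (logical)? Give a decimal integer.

x = 1011011111011
shift right by 2 → 0010110111110 = 1470
(equivalently, floor(5883 / 4))

1470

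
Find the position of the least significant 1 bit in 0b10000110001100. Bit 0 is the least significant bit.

2

0b10000110001100 = 10000110001100
Trailing zeros: 2, so the lowest set bit is bit 2 (value 4).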